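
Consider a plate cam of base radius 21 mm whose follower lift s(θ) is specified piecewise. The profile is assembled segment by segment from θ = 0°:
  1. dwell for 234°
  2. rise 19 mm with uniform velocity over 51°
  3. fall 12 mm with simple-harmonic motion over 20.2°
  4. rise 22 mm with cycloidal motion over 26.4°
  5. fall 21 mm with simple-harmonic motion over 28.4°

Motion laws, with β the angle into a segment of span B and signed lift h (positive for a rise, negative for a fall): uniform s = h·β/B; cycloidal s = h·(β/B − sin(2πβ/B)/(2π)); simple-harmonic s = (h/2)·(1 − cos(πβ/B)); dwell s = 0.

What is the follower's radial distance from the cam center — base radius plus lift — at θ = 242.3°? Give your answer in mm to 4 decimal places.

seg 1 [0°–234°] dwell: s stays 0.0000
seg 2 [234°–285°] uniform, h=19: θ=242.3° here. β=8.3, B=51. 19·8.3/51 = 3.0922 → s = 3.0922
radial distance = base radius + s = 21 + 3.0922 = 24.0922

24.0922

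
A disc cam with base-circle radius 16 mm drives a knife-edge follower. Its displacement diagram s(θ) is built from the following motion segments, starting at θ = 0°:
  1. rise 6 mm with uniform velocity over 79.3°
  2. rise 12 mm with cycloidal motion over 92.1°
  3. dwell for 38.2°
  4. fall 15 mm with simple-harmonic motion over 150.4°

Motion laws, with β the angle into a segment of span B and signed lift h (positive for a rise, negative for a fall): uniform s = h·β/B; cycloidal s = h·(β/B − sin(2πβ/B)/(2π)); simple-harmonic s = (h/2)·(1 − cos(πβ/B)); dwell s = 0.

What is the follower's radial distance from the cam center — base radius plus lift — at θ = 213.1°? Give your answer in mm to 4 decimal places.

seg 1 [0°–79.3°] uniform, h=6: full span → s += 6 → s = 6.0000
seg 2 [79.3°–171.4°] cycloidal, h=12: full span → s += 12 → s = 18.0000
seg 3 [171.4°–209.6°] dwell: s stays 18.0000
seg 4 [209.6°–360°] simple-harmonic, h=-15: θ=213.1° here. β=3.5, B=150.4. -15/2·(1 − cos(π·0.0233)) = -0.0200 → s = 17.9800
radial distance = base radius + s = 16 + 17.9800 = 33.9800

33.9800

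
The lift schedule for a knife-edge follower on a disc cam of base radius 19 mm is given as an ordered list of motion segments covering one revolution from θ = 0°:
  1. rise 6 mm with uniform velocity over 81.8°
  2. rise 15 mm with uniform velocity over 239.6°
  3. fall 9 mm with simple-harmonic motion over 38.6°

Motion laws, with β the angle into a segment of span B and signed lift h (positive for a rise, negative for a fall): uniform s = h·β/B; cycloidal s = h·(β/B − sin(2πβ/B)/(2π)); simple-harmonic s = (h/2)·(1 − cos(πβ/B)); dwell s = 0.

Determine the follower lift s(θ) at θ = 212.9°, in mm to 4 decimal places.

seg 1 [0°–81.8°] uniform, h=6: full span → s += 6 → s = 6.0000
seg 2 [81.8°–321.4°] uniform, h=15: θ=212.9° here. β=131.1, B=239.6. 15·131.1/239.6 = 8.2074 → s = 14.2074

14.2074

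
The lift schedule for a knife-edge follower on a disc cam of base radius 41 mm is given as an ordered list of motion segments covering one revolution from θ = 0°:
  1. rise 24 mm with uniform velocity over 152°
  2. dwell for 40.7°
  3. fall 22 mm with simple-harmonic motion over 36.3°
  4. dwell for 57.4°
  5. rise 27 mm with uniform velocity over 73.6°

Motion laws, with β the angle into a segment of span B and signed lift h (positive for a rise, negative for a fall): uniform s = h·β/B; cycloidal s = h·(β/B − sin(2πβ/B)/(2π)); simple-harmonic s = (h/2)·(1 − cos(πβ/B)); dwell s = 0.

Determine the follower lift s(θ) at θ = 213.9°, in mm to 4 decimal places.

seg 1 [0°–152°] uniform, h=24: full span → s += 24 → s = 24.0000
seg 2 [152°–192.7°] dwell: s stays 24.0000
seg 3 [192.7°–229°] simple-harmonic, h=-22: θ=213.9° here. β=21.2, B=36.3. -22/2·(1 − cos(π·0.5840)) = -13.8700 → s = 10.1300

10.1300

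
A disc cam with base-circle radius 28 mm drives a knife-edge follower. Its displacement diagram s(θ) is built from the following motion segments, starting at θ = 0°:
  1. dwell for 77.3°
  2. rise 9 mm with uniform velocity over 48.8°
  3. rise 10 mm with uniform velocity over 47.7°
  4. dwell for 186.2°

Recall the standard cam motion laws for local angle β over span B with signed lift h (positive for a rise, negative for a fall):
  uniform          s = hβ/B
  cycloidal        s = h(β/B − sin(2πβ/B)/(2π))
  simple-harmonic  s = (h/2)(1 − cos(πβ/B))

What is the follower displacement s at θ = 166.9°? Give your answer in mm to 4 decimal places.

seg 1 [0°–77.3°] dwell: s stays 0.0000
seg 2 [77.3°–126.1°] uniform, h=9: full span → s += 9 → s = 9.0000
seg 3 [126.1°–173.8°] uniform, h=10: θ=166.9° here. β=40.8, B=47.7. 10·40.8/47.7 = 8.5535 → s = 17.5535

17.5535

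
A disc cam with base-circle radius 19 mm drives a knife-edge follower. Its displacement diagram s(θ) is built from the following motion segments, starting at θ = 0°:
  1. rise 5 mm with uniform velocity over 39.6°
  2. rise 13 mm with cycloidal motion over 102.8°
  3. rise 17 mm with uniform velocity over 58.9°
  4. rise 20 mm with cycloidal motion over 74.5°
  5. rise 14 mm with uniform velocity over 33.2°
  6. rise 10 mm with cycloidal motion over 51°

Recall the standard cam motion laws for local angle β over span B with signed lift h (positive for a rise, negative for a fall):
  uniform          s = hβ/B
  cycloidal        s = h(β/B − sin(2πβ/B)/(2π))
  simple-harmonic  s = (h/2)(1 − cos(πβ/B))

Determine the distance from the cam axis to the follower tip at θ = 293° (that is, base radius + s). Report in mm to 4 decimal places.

seg 1 [0°–39.6°] uniform, h=5: full span → s += 5 → s = 5.0000
seg 2 [39.6°–142.4°] cycloidal, h=13: full span → s += 13 → s = 18.0000
seg 3 [142.4°–201.3°] uniform, h=17: full span → s += 17 → s = 35.0000
seg 4 [201.3°–275.8°] cycloidal, h=20: full span → s += 20 → s = 55.0000
seg 5 [275.8°–309°] uniform, h=14: θ=293° here. β=17.2, B=33.2. 14·17.2/33.2 = 7.2530 → s = 62.2530
radial distance = base radius + s = 19 + 62.2530 = 81.2530

81.2530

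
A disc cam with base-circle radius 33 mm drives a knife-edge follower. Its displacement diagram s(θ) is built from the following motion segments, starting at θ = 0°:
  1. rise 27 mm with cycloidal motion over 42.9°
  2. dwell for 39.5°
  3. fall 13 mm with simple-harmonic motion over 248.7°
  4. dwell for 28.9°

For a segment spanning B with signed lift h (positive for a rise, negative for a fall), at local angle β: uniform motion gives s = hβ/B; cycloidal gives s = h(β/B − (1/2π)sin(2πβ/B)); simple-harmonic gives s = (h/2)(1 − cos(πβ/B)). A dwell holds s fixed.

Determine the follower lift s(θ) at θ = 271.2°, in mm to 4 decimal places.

seg 1 [0°–42.9°] cycloidal, h=27: full span → s += 27 → s = 27.0000
seg 2 [42.9°–82.4°] dwell: s stays 27.0000
seg 3 [82.4°–331.1°] simple-harmonic, h=-13: θ=271.2° here. β=188.8, B=248.7. -13/2·(1 − cos(π·0.7591)) = -11.2264 → s = 15.7736

15.7736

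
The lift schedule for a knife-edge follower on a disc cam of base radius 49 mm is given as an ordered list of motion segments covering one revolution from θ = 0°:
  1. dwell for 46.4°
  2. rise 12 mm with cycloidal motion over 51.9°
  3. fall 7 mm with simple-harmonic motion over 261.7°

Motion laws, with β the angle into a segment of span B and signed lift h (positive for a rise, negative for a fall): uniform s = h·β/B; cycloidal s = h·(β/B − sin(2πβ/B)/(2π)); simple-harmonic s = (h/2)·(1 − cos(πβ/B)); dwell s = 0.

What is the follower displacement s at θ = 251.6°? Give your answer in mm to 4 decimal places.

seg 1 [0°–46.4°] dwell: s stays 0.0000
seg 2 [46.4°–98.3°] cycloidal, h=12: full span → s += 12 → s = 12.0000
seg 3 [98.3°–360°] simple-harmonic, h=-7: θ=251.6° here. β=153.3, B=261.7. -7/2·(1 − cos(π·0.5858)) = -4.4319 → s = 7.5681

7.5681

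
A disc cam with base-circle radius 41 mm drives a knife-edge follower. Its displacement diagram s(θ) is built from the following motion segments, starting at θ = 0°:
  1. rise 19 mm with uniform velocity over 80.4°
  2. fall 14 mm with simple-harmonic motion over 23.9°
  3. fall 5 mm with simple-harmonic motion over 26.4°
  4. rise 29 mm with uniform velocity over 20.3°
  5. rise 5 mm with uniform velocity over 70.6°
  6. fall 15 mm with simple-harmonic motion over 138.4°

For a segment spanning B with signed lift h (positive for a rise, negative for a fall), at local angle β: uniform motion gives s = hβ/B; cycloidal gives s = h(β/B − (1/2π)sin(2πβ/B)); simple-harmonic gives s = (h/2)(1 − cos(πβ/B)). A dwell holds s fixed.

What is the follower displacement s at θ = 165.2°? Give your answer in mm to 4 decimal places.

seg 1 [0°–80.4°] uniform, h=19: full span → s += 19 → s = 19.0000
seg 2 [80.4°–104.3°] simple-harmonic, h=-14: full span → s += -14 → s = 5.0000
seg 3 [104.3°–130.7°] simple-harmonic, h=-5: full span → s += -5 → s = 0.0000
seg 4 [130.7°–151°] uniform, h=29: full span → s += 29 → s = 29.0000
seg 5 [151°–221.6°] uniform, h=5: θ=165.2° here. β=14.2, B=70.6. 5·14.2/70.6 = 1.0057 → s = 30.0057

30.0057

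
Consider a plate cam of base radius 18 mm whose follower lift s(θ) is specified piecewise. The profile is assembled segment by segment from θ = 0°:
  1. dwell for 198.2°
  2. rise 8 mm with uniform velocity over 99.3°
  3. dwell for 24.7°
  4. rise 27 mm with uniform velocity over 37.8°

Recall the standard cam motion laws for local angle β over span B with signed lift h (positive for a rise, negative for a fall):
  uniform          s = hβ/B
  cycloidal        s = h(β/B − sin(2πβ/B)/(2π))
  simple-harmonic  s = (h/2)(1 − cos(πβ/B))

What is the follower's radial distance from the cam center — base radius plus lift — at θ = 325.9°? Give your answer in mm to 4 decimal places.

seg 1 [0°–198.2°] dwell: s stays 0.0000
seg 2 [198.2°–297.5°] uniform, h=8: full span → s += 8 → s = 8.0000
seg 3 [297.5°–322.2°] dwell: s stays 8.0000
seg 4 [322.2°–360°] uniform, h=27: θ=325.9° here. β=3.7, B=37.8. 27·3.7/37.8 = 2.6429 → s = 10.6429
radial distance = base radius + s = 18 + 10.6429 = 28.6429

28.6429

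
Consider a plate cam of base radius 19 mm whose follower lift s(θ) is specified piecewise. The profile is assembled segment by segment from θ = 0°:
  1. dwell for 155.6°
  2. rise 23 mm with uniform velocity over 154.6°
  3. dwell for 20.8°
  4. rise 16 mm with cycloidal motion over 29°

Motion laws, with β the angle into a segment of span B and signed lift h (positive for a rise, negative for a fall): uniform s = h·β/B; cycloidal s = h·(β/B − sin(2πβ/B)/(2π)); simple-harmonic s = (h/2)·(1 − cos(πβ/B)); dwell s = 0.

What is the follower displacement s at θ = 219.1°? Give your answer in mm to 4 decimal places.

seg 1 [0°–155.6°] dwell: s stays 0.0000
seg 2 [155.6°–310.2°] uniform, h=23: θ=219.1° here. β=63.5, B=154.6. 23·63.5/154.6 = 9.4470 → s = 9.4470

9.4470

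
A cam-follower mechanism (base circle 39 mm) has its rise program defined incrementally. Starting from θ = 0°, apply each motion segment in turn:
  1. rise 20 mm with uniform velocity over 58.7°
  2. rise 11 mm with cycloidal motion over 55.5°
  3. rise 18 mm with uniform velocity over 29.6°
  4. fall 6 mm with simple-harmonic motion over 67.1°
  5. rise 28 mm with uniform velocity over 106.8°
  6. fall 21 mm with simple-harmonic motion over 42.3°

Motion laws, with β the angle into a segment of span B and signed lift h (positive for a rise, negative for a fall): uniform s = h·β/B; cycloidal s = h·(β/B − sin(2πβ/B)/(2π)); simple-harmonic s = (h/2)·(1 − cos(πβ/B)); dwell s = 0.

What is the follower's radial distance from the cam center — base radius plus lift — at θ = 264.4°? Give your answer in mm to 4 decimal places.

seg 1 [0°–58.7°] uniform, h=20: full span → s += 20 → s = 20.0000
seg 2 [58.7°–114.2°] cycloidal, h=11: full span → s += 11 → s = 31.0000
seg 3 [114.2°–143.8°] uniform, h=18: full span → s += 18 → s = 49.0000
seg 4 [143.8°–210.9°] simple-harmonic, h=-6: full span → s += -6 → s = 43.0000
seg 5 [210.9°–317.7°] uniform, h=28: θ=264.4° here. β=53.5, B=106.8. 28·53.5/106.8 = 14.0262 → s = 57.0262
radial distance = base radius + s = 39 + 57.0262 = 96.0262

96.0262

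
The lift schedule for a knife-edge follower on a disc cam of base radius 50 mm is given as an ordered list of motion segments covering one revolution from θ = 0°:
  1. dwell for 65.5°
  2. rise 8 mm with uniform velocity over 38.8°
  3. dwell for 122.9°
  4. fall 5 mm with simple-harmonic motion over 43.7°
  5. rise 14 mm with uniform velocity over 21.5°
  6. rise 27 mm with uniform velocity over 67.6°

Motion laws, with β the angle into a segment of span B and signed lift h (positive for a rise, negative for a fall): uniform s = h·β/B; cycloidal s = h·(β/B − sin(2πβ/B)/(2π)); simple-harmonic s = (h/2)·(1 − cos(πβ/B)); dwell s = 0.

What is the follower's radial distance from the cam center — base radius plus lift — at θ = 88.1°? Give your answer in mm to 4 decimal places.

seg 1 [0°–65.5°] dwell: s stays 0.0000
seg 2 [65.5°–104.3°] uniform, h=8: θ=88.1° here. β=22.6, B=38.8. 8·22.6/38.8 = 4.6598 → s = 4.6598
radial distance = base radius + s = 50 + 4.6598 = 54.6598

54.6598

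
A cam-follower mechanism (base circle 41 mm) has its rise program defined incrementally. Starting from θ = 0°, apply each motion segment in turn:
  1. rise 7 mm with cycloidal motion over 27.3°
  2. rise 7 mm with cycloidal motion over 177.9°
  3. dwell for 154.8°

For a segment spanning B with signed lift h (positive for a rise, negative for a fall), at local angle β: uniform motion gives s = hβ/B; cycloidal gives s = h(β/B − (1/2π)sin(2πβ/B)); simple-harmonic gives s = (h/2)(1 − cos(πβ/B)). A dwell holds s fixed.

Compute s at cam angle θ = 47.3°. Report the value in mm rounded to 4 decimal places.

seg 1 [0°–27.3°] cycloidal, h=7: full span → s += 7 → s = 7.0000
seg 2 [27.3°–205.2°] cycloidal, h=7: θ=47.3° here. β=20, B=177.9. 7·(0.1124 − sin(2π·0.1124)/(2π)) = 0.0638 → s = 7.0638

7.0638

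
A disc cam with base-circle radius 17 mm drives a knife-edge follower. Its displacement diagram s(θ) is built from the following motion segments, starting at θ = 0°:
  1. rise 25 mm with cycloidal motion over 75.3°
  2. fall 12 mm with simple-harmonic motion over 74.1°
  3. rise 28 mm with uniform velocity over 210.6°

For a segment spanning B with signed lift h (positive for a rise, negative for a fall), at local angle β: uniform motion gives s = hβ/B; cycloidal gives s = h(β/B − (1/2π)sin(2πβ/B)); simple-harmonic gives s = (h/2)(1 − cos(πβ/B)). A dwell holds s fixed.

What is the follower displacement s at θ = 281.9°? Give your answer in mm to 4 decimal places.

seg 1 [0°–75.3°] cycloidal, h=25: full span → s += 25 → s = 25.0000
seg 2 [75.3°–149.4°] simple-harmonic, h=-12: full span → s += -12 → s = 13.0000
seg 3 [149.4°–360°] uniform, h=28: θ=281.9° here. β=132.5, B=210.6. 28·132.5/210.6 = 17.6163 → s = 30.6163

30.6163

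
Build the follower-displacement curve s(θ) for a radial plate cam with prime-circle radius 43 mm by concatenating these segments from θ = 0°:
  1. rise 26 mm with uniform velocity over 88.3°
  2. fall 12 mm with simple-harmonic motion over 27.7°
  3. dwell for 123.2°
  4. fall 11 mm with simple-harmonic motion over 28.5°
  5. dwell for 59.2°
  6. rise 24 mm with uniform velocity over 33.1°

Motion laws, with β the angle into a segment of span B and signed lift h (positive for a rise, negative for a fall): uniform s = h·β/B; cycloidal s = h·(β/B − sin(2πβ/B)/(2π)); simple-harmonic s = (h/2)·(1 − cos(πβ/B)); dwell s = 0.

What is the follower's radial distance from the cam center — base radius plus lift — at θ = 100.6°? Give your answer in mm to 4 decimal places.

seg 1 [0°–88.3°] uniform, h=26: full span → s += 26 → s = 26.0000
seg 2 [88.3°–116°] simple-harmonic, h=-12: θ=100.6° here. β=12.3, B=27.7. -12/2·(1 − cos(π·0.4440)) = -4.9507 → s = 21.0493
radial distance = base radius + s = 43 + 21.0493 = 64.0493

64.0493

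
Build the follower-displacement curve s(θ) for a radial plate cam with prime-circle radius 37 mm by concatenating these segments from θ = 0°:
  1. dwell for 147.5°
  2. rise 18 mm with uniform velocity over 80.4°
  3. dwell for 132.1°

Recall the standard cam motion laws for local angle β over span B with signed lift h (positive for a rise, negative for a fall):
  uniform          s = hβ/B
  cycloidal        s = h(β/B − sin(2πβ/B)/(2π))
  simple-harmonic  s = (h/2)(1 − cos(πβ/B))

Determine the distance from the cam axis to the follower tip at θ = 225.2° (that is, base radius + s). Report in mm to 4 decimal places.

seg 1 [0°–147.5°] dwell: s stays 0.0000
seg 2 [147.5°–227.9°] uniform, h=18: θ=225.2° here. β=77.7, B=80.4. 18·77.7/80.4 = 17.3955 → s = 17.3955
radial distance = base radius + s = 37 + 17.3955 = 54.3955

54.3955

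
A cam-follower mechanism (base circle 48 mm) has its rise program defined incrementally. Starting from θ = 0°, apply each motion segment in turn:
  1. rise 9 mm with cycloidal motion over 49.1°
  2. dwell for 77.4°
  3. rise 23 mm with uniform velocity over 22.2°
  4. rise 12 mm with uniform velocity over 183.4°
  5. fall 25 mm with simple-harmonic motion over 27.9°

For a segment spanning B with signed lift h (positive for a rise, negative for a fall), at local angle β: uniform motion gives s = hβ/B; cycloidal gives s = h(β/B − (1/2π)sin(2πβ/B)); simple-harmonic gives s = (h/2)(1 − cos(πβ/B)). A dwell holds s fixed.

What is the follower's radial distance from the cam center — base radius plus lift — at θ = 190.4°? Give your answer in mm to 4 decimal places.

seg 1 [0°–49.1°] cycloidal, h=9: full span → s += 9 → s = 9.0000
seg 2 [49.1°–126.5°] dwell: s stays 9.0000
seg 3 [126.5°–148.7°] uniform, h=23: full span → s += 23 → s = 32.0000
seg 4 [148.7°–332.1°] uniform, h=12: θ=190.4° here. β=41.7, B=183.4. 12·41.7/183.4 = 2.7285 → s = 34.7285
radial distance = base radius + s = 48 + 34.7285 = 82.7285

82.7285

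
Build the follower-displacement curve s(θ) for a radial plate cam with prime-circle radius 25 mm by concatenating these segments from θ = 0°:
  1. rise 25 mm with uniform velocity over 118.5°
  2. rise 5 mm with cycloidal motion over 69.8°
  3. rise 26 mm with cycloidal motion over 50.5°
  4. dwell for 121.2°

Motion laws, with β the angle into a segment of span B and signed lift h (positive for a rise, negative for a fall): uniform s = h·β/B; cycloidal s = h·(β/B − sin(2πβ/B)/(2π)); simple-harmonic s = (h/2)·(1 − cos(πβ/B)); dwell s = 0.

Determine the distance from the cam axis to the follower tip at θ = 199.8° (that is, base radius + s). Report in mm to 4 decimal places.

seg 1 [0°–118.5°] uniform, h=25: full span → s += 25 → s = 25.0000
seg 2 [118.5°–188.3°] cycloidal, h=5: full span → s += 5 → s = 30.0000
seg 3 [188.3°–238.8°] cycloidal, h=26: θ=199.8° here. β=11.5, B=50.5. 26·(0.2277 − sin(2π·0.2277)/(2π)) = 1.8232 → s = 31.8232
radial distance = base radius + s = 25 + 31.8232 = 56.8232

56.8232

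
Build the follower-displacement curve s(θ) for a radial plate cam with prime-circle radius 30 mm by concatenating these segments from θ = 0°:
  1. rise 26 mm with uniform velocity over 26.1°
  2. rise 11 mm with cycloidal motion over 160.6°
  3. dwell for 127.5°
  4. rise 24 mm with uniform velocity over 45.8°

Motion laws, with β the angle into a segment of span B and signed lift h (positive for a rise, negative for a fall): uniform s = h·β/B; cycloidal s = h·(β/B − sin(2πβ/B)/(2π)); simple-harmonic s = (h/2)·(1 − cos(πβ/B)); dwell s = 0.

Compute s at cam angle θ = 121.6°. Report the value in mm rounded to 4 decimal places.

seg 1 [0°–26.1°] uniform, h=26: full span → s += 26 → s = 26.0000
seg 2 [26.1°–186.7°] cycloidal, h=11: θ=121.6° here. β=95.5, B=160.6. 11·(0.5946 − sin(2π·0.5946)/(2π)) = 7.5219 → s = 33.5219

33.5219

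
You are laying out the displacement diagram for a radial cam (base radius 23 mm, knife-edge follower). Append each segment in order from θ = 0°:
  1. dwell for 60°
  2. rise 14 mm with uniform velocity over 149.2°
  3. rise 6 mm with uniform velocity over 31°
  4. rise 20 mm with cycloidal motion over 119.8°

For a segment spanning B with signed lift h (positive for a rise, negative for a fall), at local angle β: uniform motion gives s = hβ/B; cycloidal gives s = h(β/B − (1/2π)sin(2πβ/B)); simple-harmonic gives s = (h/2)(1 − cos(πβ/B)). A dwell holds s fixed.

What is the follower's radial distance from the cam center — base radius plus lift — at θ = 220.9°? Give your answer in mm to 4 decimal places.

seg 1 [0°–60°] dwell: s stays 0.0000
seg 2 [60°–209.2°] uniform, h=14: full span → s += 14 → s = 14.0000
seg 3 [209.2°–240.2°] uniform, h=6: θ=220.9° here. β=11.7, B=31. 6·11.7/31 = 2.2645 → s = 16.2645
radial distance = base radius + s = 23 + 16.2645 = 39.2645

39.2645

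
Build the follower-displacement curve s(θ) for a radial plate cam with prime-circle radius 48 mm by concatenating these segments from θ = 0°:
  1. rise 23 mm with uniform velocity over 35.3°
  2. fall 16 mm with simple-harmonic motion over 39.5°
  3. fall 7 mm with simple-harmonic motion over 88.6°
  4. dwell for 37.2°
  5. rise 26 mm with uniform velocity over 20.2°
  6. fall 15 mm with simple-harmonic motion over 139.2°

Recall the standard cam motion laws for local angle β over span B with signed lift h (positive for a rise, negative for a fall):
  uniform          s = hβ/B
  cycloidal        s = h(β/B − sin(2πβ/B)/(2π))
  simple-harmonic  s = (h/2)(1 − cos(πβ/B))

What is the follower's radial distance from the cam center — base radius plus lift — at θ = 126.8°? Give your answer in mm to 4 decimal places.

seg 1 [0°–35.3°] uniform, h=23: full span → s += 23 → s = 23.0000
seg 2 [35.3°–74.8°] simple-harmonic, h=-16: full span → s += -16 → s = 7.0000
seg 3 [74.8°–163.4°] simple-harmonic, h=-7: θ=126.8° here. β=52, B=88.6. -7/2·(1 − cos(π·0.5869)) = -4.4438 → s = 2.5562
radial distance = base radius + s = 48 + 2.5562 = 50.5562

50.5562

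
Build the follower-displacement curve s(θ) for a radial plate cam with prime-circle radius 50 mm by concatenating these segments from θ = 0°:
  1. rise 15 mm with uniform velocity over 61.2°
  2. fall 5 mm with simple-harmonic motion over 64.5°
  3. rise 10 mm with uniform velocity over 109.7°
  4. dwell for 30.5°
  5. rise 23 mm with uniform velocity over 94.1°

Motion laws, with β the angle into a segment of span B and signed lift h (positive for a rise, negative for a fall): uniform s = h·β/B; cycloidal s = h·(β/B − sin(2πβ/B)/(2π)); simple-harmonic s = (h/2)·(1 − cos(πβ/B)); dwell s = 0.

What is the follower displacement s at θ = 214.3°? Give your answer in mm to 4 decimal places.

seg 1 [0°–61.2°] uniform, h=15: full span → s += 15 → s = 15.0000
seg 2 [61.2°–125.7°] simple-harmonic, h=-5: full span → s += -5 → s = 10.0000
seg 3 [125.7°–235.4°] uniform, h=10: θ=214.3° here. β=88.6, B=109.7. 10·88.6/109.7 = 8.0766 → s = 18.0766

18.0766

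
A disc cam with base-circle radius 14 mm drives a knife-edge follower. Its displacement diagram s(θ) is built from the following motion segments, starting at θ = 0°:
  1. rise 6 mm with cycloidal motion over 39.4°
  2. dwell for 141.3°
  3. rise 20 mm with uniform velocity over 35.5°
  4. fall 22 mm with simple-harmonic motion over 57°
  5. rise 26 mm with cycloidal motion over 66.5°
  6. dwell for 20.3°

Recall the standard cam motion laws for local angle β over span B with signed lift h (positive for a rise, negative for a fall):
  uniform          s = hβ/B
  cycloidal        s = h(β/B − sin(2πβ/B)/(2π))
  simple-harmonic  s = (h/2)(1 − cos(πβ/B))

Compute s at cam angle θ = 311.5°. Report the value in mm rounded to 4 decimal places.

seg 1 [0°–39.4°] cycloidal, h=6: full span → s += 6 → s = 6.0000
seg 2 [39.4°–180.7°] dwell: s stays 6.0000
seg 3 [180.7°–216.2°] uniform, h=20: full span → s += 20 → s = 26.0000
seg 4 [216.2°–273.2°] simple-harmonic, h=-22: full span → s += -22 → s = 4.0000
seg 5 [273.2°–339.7°] cycloidal, h=26: θ=311.5° here. β=38.3, B=66.5. 26·(0.5759 − sin(2π·0.5759)/(2π)) = 16.8748 → s = 20.8748

20.8748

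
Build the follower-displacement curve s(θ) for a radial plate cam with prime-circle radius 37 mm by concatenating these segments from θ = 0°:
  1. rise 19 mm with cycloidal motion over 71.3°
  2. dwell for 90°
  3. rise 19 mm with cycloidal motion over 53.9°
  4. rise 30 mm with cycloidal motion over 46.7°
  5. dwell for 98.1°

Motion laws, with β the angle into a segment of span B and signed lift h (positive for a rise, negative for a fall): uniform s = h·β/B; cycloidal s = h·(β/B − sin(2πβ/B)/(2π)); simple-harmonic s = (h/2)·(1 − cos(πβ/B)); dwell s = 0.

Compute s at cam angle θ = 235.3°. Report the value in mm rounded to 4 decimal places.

seg 1 [0°–71.3°] cycloidal, h=19: full span → s += 19 → s = 19.0000
seg 2 [71.3°–161.3°] dwell: s stays 19.0000
seg 3 [161.3°–215.2°] cycloidal, h=19: full span → s += 19 → s = 38.0000
seg 4 [215.2°–261.9°] cycloidal, h=30: θ=235.3° here. β=20.1, B=46.7. 30·(0.4304 − sin(2π·0.4304)/(2π)) = 10.8903 → s = 48.8903

48.8903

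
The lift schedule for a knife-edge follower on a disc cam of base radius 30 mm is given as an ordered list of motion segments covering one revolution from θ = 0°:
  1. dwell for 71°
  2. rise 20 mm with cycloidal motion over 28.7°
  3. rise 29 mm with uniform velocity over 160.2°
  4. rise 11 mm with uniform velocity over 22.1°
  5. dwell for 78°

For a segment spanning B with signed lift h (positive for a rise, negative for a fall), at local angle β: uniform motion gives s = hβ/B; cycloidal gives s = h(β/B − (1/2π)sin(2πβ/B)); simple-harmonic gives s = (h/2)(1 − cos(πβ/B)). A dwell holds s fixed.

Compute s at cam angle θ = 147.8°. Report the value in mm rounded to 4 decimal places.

seg 1 [0°–71°] dwell: s stays 0.0000
seg 2 [71°–99.7°] cycloidal, h=20: full span → s += 20 → s = 20.0000
seg 3 [99.7°–259.9°] uniform, h=29: θ=147.8° here. β=48.1, B=160.2. 29·48.1/160.2 = 8.7072 → s = 28.7072

28.7072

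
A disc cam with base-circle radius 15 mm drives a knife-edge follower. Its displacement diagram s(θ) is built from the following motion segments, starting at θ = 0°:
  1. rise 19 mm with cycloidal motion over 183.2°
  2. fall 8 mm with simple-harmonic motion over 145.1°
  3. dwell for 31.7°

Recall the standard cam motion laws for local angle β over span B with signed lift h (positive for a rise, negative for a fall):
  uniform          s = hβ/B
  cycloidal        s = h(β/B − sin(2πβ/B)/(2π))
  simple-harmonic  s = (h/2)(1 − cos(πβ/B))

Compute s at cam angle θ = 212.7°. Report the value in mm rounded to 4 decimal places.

seg 1 [0°–183.2°] cycloidal, h=19: full span → s += 19 → s = 19.0000
seg 2 [183.2°–328.3°] simple-harmonic, h=-8: θ=212.7° here. β=29.5, B=145.1. -8/2·(1 − cos(π·0.2033)) = -0.7885 → s = 18.2115

18.2115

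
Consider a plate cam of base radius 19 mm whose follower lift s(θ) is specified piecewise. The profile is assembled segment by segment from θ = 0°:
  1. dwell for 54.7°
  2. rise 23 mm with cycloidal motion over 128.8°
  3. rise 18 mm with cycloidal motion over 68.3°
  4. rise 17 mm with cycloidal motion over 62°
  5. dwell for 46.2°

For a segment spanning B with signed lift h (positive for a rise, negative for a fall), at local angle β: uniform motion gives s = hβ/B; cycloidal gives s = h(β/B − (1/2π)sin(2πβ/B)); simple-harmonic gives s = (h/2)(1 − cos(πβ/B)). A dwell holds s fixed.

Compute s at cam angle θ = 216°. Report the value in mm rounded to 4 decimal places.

seg 1 [0°–54.7°] dwell: s stays 0.0000
seg 2 [54.7°–183.5°] cycloidal, h=23: full span → s += 23 → s = 23.0000
seg 3 [183.5°–251.8°] cycloidal, h=18: θ=216° here. β=32.5, B=68.3. 18·(0.4758 − sin(2π·0.4758)/(2π)) = 8.1320 → s = 31.1320

31.1320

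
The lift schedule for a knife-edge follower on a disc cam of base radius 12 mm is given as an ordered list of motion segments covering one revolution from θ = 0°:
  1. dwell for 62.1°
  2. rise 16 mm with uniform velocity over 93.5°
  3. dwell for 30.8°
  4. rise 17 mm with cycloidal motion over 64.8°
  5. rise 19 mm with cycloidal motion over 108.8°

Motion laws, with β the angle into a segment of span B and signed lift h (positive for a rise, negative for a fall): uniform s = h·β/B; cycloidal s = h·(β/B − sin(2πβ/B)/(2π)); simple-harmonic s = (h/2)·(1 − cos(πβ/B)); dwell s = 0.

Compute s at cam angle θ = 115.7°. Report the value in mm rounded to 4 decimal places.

seg 1 [0°–62.1°] dwell: s stays 0.0000
seg 2 [62.1°–155.6°] uniform, h=16: θ=115.7° here. β=53.6, B=93.5. 16·53.6/93.5 = 9.1722 → s = 9.1722

9.1722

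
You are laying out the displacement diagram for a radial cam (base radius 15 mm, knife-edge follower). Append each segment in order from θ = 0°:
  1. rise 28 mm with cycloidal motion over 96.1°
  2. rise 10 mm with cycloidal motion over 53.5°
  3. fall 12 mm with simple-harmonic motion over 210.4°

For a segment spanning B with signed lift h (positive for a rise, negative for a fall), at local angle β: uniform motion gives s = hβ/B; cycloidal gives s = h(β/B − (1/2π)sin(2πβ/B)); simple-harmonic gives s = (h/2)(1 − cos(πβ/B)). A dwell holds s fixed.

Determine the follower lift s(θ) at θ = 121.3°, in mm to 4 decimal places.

seg 1 [0°–96.1°] cycloidal, h=28: full span → s += 28 → s = 28.0000
seg 2 [96.1°–149.6°] cycloidal, h=10: θ=121.3° here. β=25.2, B=53.5. 10·(0.4710 − sin(2π·0.4710)/(2π)) = 4.4222 → s = 32.4222

32.4222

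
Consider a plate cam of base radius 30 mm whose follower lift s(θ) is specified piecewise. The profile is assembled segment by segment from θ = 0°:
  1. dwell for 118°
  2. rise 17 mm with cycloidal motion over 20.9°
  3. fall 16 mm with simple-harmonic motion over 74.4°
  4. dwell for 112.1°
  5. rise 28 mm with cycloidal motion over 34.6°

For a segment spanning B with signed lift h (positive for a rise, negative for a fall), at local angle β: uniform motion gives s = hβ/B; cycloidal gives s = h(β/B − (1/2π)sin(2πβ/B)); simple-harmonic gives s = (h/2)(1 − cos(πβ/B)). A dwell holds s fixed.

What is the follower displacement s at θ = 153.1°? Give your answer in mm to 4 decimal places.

seg 1 [0°–118°] dwell: s stays 0.0000
seg 2 [118°–138.9°] cycloidal, h=17: full span → s += 17 → s = 17.0000
seg 3 [138.9°–213.3°] simple-harmonic, h=-16: θ=153.1° here. β=14.2, B=74.4. -16/2·(1 − cos(π·0.1909)) = -1.3955 → s = 15.6045

15.6045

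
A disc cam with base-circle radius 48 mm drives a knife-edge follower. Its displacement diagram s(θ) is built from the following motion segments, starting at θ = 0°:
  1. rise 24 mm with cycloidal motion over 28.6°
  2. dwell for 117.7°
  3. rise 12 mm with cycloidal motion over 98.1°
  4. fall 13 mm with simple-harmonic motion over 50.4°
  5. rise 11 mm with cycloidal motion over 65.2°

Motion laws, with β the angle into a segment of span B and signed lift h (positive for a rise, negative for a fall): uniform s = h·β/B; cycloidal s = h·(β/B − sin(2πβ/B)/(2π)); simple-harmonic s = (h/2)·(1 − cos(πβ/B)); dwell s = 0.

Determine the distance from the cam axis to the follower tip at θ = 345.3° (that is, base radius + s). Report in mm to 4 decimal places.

seg 1 [0°–28.6°] cycloidal, h=24: full span → s += 24 → s = 24.0000
seg 2 [28.6°–146.3°] dwell: s stays 24.0000
seg 3 [146.3°–244.4°] cycloidal, h=12: full span → s += 12 → s = 36.0000
seg 4 [244.4°–294.8°] simple-harmonic, h=-13: full span → s += -13 → s = 23.0000
seg 5 [294.8°–360°] cycloidal, h=11: θ=345.3° here. β=50.5, B=65.2. 11·(0.7745 − sin(2π·0.7745)/(2π)) = 10.2499 → s = 33.2499
radial distance = base radius + s = 48 + 33.2499 = 81.2499

81.2499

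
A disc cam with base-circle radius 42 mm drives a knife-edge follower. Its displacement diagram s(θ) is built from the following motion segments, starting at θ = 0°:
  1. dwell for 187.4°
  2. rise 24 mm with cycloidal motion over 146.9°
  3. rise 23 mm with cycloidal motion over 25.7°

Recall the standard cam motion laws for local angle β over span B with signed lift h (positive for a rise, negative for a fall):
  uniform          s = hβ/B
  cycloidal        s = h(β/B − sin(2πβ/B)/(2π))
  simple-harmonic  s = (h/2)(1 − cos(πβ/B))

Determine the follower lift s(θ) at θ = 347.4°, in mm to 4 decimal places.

seg 1 [0°–187.4°] dwell: s stays 0.0000
seg 2 [187.4°–334.3°] cycloidal, h=24: full span → s += 24 → s = 24.0000
seg 3 [334.3°–360°] cycloidal, h=23: θ=347.4° here. β=13.1, B=25.7. 23·(0.5097 − sin(2π·0.5097)/(2π)) = 11.9473 → s = 35.9473

35.9473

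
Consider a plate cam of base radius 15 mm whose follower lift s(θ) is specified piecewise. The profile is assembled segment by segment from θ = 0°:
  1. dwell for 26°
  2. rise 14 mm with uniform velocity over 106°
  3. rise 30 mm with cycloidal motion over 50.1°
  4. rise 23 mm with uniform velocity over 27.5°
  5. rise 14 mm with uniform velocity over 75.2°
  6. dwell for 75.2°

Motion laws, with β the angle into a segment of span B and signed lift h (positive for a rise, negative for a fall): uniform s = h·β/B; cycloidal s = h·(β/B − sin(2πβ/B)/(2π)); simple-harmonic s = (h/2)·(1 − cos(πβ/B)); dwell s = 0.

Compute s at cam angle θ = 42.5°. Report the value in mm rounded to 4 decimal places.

seg 1 [0°–26°] dwell: s stays 0.0000
seg 2 [26°–132°] uniform, h=14: θ=42.5° here. β=16.5, B=106. 14·16.5/106 = 2.1792 → s = 2.1792

2.1792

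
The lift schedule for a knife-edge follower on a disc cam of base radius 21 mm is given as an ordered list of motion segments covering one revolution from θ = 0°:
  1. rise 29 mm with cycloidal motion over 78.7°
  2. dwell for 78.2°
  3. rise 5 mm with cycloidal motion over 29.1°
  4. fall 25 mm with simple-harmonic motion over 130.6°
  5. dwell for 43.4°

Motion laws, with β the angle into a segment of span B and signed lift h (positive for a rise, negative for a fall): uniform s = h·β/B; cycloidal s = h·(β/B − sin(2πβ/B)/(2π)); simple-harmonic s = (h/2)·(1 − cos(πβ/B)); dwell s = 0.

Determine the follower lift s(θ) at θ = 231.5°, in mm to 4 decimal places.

seg 1 [0°–78.7°] cycloidal, h=29: full span → s += 29 → s = 29.0000
seg 2 [78.7°–156.9°] dwell: s stays 29.0000
seg 3 [156.9°–186°] cycloidal, h=5: full span → s += 5 → s = 34.0000
seg 4 [186°–316.6°] simple-harmonic, h=-25: θ=231.5° here. β=45.5, B=130.6. -25/2·(1 − cos(π·0.3484)) = -6.7689 → s = 27.2311

27.2311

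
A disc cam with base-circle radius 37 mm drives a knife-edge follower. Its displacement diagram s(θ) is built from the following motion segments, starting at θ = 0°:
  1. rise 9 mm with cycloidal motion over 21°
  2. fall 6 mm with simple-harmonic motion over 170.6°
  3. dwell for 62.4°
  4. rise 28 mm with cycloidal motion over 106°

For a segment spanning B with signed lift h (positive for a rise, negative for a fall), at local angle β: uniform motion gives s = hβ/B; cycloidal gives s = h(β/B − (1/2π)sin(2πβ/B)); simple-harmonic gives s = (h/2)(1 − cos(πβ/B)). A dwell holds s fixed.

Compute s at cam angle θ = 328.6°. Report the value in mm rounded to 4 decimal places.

seg 1 [0°–21°] cycloidal, h=9: full span → s += 9 → s = 9.0000
seg 2 [21°–191.6°] simple-harmonic, h=-6: full span → s += -6 → s = 3.0000
seg 3 [191.6°–254°] dwell: s stays 3.0000
seg 4 [254°–360°] cycloidal, h=28: θ=328.6° here. β=74.6, B=106. 28·(0.7038 − sin(2π·0.7038)/(2π)) = 23.9753 → s = 26.9753

26.9753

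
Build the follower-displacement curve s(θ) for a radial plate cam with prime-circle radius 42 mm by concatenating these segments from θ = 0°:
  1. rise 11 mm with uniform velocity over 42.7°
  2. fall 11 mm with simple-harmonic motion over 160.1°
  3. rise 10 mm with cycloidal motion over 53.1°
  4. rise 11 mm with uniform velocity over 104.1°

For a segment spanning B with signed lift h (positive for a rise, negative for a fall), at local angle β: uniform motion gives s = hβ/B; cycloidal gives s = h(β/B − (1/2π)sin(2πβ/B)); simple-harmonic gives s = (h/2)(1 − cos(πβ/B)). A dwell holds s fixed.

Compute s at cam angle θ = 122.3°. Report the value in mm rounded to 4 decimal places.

seg 1 [0°–42.7°] uniform, h=11: full span → s += 11 → s = 11.0000
seg 2 [42.7°–202.8°] simple-harmonic, h=-11: θ=122.3° here. β=79.6, B=160.1. -11/2·(1 − cos(π·0.4972)) = -5.4514 → s = 5.5486

5.5486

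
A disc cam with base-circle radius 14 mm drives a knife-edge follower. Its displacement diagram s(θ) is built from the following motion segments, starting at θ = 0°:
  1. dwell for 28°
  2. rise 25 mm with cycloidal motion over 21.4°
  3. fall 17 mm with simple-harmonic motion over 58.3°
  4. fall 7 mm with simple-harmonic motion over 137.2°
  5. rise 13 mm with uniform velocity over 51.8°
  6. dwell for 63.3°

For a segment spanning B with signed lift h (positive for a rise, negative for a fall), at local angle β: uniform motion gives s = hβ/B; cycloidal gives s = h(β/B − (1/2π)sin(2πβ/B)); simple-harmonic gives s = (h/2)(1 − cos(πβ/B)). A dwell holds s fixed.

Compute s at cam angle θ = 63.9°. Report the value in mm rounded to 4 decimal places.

seg 1 [0°–28°] dwell: s stays 0.0000
seg 2 [28°–49.4°] cycloidal, h=25: full span → s += 25 → s = 25.0000
seg 3 [49.4°–107.7°] simple-harmonic, h=-17: θ=63.9° here. β=14.5, B=58.3. -17/2·(1 − cos(π·0.2487)) = -2.4654 → s = 22.5346

22.5346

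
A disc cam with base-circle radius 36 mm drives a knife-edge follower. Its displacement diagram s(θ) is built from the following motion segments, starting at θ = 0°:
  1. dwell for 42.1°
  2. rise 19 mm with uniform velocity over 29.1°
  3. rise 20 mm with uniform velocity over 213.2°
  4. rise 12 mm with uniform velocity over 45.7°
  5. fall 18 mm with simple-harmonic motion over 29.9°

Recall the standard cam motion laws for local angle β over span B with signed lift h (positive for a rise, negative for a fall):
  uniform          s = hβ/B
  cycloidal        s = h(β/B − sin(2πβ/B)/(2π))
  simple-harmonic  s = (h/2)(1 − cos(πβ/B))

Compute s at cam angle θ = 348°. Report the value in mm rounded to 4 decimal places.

seg 1 [0°–42.1°] dwell: s stays 0.0000
seg 2 [42.1°–71.2°] uniform, h=19: full span → s += 19 → s = 19.0000
seg 3 [71.2°–284.4°] uniform, h=20: full span → s += 20 → s = 39.0000
seg 4 [284.4°–330.1°] uniform, h=12: full span → s += 12 → s = 51.0000
seg 5 [330.1°–360°] simple-harmonic, h=-18: θ=348° here. β=17.9, B=29.9. -18/2·(1 − cos(π·0.5987)) = -11.7452 → s = 39.2548

39.2548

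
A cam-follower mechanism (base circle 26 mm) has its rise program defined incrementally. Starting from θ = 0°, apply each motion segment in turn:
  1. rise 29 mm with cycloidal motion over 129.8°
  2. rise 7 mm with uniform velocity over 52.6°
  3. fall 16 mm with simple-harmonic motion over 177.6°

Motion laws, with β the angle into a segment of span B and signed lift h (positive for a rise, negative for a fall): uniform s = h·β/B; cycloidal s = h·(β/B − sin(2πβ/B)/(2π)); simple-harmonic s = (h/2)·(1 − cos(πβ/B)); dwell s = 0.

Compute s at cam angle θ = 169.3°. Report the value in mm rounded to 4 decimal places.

seg 1 [0°–129.8°] cycloidal, h=29: full span → s += 29 → s = 29.0000
seg 2 [129.8°–182.4°] uniform, h=7: θ=169.3° here. β=39.5, B=52.6. 7·39.5/52.6 = 5.2567 → s = 34.2567

34.2567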